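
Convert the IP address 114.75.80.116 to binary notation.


114 = 01110010
75 = 01001011
80 = 01010000
116 = 01110100
Binary: 01110010.01001011.01010000.01110100


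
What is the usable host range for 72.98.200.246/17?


Network: 72.98.128.0
Broadcast: 72.98.255.255
First usable = network + 1
Last usable = broadcast - 1
Range: 72.98.128.1 to 72.98.255.254


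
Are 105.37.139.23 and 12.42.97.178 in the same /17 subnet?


Mask: 255.255.128.0
105.37.139.23 AND mask = 105.37.128.0
12.42.97.178 AND mask = 12.42.0.0
No, different subnets (105.37.128.0 vs 12.42.0.0)


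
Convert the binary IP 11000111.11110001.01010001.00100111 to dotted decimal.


11000111 = 199
11110001 = 241
01010001 = 81
00100111 = 39
IP: 199.241.81.39


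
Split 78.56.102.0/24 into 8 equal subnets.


New prefix = 24 + 3 = 27
Each subnet has 32 addresses
  78.56.102.0/27
  78.56.102.32/27
  78.56.102.64/27
  78.56.102.96/27
  78.56.102.128/27
  78.56.102.160/27
  78.56.102.192/27
  78.56.102.224/27
Subnets: 78.56.102.0/27, 78.56.102.32/27, 78.56.102.64/27, 78.56.102.96/27, 78.56.102.128/27, 78.56.102.160/27, 78.56.102.192/27, 78.56.102.224/27


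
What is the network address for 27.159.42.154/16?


IP:   00011011.10011111.00101010.10011010
Mask: 11111111.11111111.00000000.00000000
AND operation:
Net:  00011011.10011111.00000000.00000000
Network: 27.159.0.0/16


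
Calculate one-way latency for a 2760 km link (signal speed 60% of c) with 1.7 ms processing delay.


Speed = 0.6 * 3e5 km/s = 180000 km/s
Propagation delay = 2760 / 180000 = 0.0153 s = 15.3333 ms
Processing delay = 1.7 ms
Total one-way latency = 17.0333 ms


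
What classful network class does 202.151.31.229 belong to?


First octet: 202
Binary: 11001010
110xxxxx -> Class C (192-223)
Class C, default mask 255.255.255.0 (/24)


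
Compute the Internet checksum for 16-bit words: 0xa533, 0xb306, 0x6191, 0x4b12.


Sum all words (with carry folding):
+ 0xa533 = 0xa533
+ 0xb306 = 0x583a
+ 0x6191 = 0xb9cb
+ 0x4b12 = 0x04de
One's complement: ~0x04de
Checksum = 0xfb21


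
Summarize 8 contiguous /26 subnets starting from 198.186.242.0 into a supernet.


Original prefix: /26
Number of subnets: 8 = 2^3
New prefix = 26 - 3 = 23
Supernet: 198.186.242.0/23


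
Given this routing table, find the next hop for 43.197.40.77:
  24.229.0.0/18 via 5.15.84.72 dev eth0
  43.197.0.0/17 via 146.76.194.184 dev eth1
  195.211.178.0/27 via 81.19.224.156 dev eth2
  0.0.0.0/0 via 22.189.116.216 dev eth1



Longest prefix match for 43.197.40.77:
  /18 24.229.0.0: no
  /17 43.197.0.0: MATCH
  /27 195.211.178.0: no
  /0 0.0.0.0: MATCH
Selected: next-hop 146.76.194.184 via eth1 (matched /17)


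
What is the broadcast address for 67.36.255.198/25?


Network: 67.36.255.128/25
Host bits = 7
Set all host bits to 1:
Broadcast: 67.36.255.255


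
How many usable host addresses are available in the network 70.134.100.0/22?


Host bits = 32 - 22 = 10
Total addresses = 2^10 = 1024
Usable = total - 2 (network and broadcast)
Usable hosts: 1022


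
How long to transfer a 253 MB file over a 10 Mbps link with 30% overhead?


Effective throughput = 10 * (1 - 30/100) = 7 Mbps
File size in Mb = 253 * 8 = 2024 Mb
Time = 2024 / 7
Time = 289.1429 seconds


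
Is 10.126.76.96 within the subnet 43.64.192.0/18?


Subnet network: 43.64.192.0
Test IP AND mask: 10.126.64.0
No, 10.126.76.96 is not in 43.64.192.0/18


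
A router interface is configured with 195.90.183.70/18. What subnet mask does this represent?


/18 means 18 network bits, 14 host bits
Binary: 11111111111111111100000000000000
Mask: 255.255.192.0


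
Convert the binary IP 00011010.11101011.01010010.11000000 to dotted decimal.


00011010 = 26
11101011 = 235
01010010 = 82
11000000 = 192
IP: 26.235.82.192


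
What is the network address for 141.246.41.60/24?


IP:   10001101.11110110.00101001.00111100
Mask: 11111111.11111111.11111111.00000000
AND operation:
Net:  10001101.11110110.00101001.00000000
Network: 141.246.41.0/24


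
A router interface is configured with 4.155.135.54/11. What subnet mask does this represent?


/11 means 11 network bits, 21 host bits
Binary: 11111111111000000000000000000000
Mask: 255.224.0.0


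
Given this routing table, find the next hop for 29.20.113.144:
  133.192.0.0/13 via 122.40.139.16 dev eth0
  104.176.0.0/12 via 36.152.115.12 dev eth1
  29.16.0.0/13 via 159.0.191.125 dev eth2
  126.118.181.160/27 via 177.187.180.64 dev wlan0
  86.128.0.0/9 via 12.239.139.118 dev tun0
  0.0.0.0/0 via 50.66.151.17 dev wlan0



Longest prefix match for 29.20.113.144:
  /13 133.192.0.0: no
  /12 104.176.0.0: no
  /13 29.16.0.0: MATCH
  /27 126.118.181.160: no
  /9 86.128.0.0: no
  /0 0.0.0.0: MATCH
Selected: next-hop 159.0.191.125 via eth2 (matched /13)


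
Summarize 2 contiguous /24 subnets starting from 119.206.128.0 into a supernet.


Original prefix: /24
Number of subnets: 2 = 2^1
New prefix = 24 - 1 = 23
Supernet: 119.206.128.0/23


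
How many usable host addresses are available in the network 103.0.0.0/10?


Host bits = 32 - 10 = 22
Total addresses = 2^22 = 4194304
Usable = total - 2 (network and broadcast)
Usable hosts: 4194302


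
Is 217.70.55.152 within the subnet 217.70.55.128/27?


Subnet network: 217.70.55.128
Test IP AND mask: 217.70.55.128
Yes, 217.70.55.152 is in 217.70.55.128/27


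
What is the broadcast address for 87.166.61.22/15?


Network: 87.166.0.0/15
Host bits = 17
Set all host bits to 1:
Broadcast: 87.167.255.255


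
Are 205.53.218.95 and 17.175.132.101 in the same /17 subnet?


Mask: 255.255.128.0
205.53.218.95 AND mask = 205.53.128.0
17.175.132.101 AND mask = 17.175.128.0
No, different subnets (205.53.128.0 vs 17.175.128.0)


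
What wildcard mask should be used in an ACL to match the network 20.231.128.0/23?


Subnet mask: 255.255.254.0
Wildcard = 255.255.255.255 - subnet mask
255 - 255 = 0
255 - 255 = 0
255 - 254 = 1
255 - 0 = 255
Wildcard: 0.0.1.255


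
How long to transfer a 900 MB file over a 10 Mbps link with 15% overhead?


Effective throughput = 10 * (1 - 15/100) = 8.5 Mbps
File size in Mb = 900 * 8 = 7200 Mb
Time = 7200 / 8.5
Time = 847.0588 seconds


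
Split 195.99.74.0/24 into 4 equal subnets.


New prefix = 24 + 2 = 26
Each subnet has 64 addresses
  195.99.74.0/26
  195.99.74.64/26
  195.99.74.128/26
  195.99.74.192/26
Subnets: 195.99.74.0/26, 195.99.74.64/26, 195.99.74.128/26, 195.99.74.192/26


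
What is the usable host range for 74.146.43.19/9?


Network: 74.128.0.0
Broadcast: 74.255.255.255
First usable = network + 1
Last usable = broadcast - 1
Range: 74.128.0.1 to 74.255.255.254


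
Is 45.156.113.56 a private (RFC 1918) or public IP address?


RFC 1918 private ranges:
  10.0.0.0/8 (10.0.0.0 - 10.255.255.255)
  172.16.0.0/12 (172.16.0.0 - 172.31.255.255)
  192.168.0.0/16 (192.168.0.0 - 192.168.255.255)
Public (not in any RFC 1918 range)


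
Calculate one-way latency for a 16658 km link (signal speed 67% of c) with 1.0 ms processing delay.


Speed = 0.67 * 3e5 km/s = 201000 km/s
Propagation delay = 16658 / 201000 = 0.0829 s = 82.8756 ms
Processing delay = 1.0 ms
Total one-way latency = 83.8756 ms


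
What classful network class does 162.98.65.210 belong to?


First octet: 162
Binary: 10100010
10xxxxxx -> Class B (128-191)
Class B, default mask 255.255.0.0 (/16)


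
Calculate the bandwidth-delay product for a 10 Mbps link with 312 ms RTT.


BDP = bandwidth * RTT
= 10 Mbps * 312 ms
= 10 * 1e6 * 312 / 1000 bits
= 3120000 bits
= 390000 bytes
= 380.8594 KB
BDP = 3120000 bits (390000 bytes)


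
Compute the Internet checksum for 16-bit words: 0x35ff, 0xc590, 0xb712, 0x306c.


Sum all words (with carry folding):
+ 0x35ff = 0x35ff
+ 0xc590 = 0xfb8f
+ 0xb712 = 0xb2a2
+ 0x306c = 0xe30e
One's complement: ~0xe30e
Checksum = 0x1cf1


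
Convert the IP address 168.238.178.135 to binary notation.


168 = 10101000
238 = 11101110
178 = 10110010
135 = 10000111
Binary: 10101000.11101110.10110010.10000111


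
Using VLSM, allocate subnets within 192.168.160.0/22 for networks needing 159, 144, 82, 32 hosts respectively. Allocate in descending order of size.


159 hosts -> /24 (254 usable): 192.168.160.0/24
144 hosts -> /24 (254 usable): 192.168.161.0/24
82 hosts -> /25 (126 usable): 192.168.162.0/25
32 hosts -> /26 (62 usable): 192.168.162.128/26
Allocation: 192.168.160.0/24 (159 hosts, 254 usable); 192.168.161.0/24 (144 hosts, 254 usable); 192.168.162.0/25 (82 hosts, 126 usable); 192.168.162.128/26 (32 hosts, 62 usable)


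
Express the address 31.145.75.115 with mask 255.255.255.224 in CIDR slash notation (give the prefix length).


Binary: 11111111.11111111.11111111.11100000
Count leading 1s
Prefix: /27


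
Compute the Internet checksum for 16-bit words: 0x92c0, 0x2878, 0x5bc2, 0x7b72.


Sum all words (with carry folding):
+ 0x92c0 = 0x92c0
+ 0x2878 = 0xbb38
+ 0x5bc2 = 0x16fb
+ 0x7b72 = 0x926d
One's complement: ~0x926d
Checksum = 0x6d92


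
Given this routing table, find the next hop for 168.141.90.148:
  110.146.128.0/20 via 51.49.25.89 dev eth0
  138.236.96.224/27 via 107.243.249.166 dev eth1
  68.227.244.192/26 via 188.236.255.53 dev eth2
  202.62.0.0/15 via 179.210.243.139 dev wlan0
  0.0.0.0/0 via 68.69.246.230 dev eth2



Longest prefix match for 168.141.90.148:
  /20 110.146.128.0: no
  /27 138.236.96.224: no
  /26 68.227.244.192: no
  /15 202.62.0.0: no
  /0 0.0.0.0: MATCH
Selected: next-hop 68.69.246.230 via eth2 (matched /0)


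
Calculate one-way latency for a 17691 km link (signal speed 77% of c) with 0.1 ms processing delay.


Speed = 0.77 * 3e5 km/s = 231000 km/s
Propagation delay = 17691 / 231000 = 0.0766 s = 76.5844 ms
Processing delay = 0.1 ms
Total one-way latency = 76.6844 ms


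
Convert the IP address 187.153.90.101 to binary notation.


187 = 10111011
153 = 10011001
90 = 01011010
101 = 01100101
Binary: 10111011.10011001.01011010.01100101


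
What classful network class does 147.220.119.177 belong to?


First octet: 147
Binary: 10010011
10xxxxxx -> Class B (128-191)
Class B, default mask 255.255.0.0 (/16)


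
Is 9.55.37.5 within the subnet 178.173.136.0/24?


Subnet network: 178.173.136.0
Test IP AND mask: 9.55.37.0
No, 9.55.37.5 is not in 178.173.136.0/24


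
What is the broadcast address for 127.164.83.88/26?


Network: 127.164.83.64/26
Host bits = 6
Set all host bits to 1:
Broadcast: 127.164.83.127


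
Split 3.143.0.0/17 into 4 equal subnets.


New prefix = 17 + 2 = 19
Each subnet has 8192 addresses
  3.143.0.0/19
  3.143.32.0/19
  3.143.64.0/19
  3.143.96.0/19
Subnets: 3.143.0.0/19, 3.143.32.0/19, 3.143.64.0/19, 3.143.96.0/19


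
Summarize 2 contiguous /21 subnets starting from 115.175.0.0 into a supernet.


Original prefix: /21
Number of subnets: 2 = 2^1
New prefix = 21 - 1 = 20
Supernet: 115.175.0.0/20


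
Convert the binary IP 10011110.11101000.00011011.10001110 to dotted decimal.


10011110 = 158
11101000 = 232
00011011 = 27
10001110 = 142
IP: 158.232.27.142


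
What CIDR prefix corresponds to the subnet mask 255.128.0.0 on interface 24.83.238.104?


Binary: 11111111.10000000.00000000.00000000
Count leading 1s
Prefix: /9


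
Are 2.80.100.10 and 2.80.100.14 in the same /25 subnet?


Mask: 255.255.255.128
2.80.100.10 AND mask = 2.80.100.0
2.80.100.14 AND mask = 2.80.100.0
Yes, same subnet (2.80.100.0)


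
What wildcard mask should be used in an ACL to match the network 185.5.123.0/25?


Subnet mask: 255.255.255.128
Wildcard = 255.255.255.255 - subnet mask
255 - 255 = 0
255 - 255 = 0
255 - 255 = 0
255 - 128 = 127
Wildcard: 0.0.0.127


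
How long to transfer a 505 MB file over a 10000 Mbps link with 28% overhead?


Effective throughput = 10000 * (1 - 28/100) = 7200 Mbps
File size in Mb = 505 * 8 = 4040 Mb
Time = 4040 / 7200
Time = 0.5611 seconds


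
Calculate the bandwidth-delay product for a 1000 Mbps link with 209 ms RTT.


BDP = bandwidth * RTT
= 1000 Mbps * 209 ms
= 1000 * 1e6 * 209 / 1000 bits
= 209000000 bits
= 26125000 bytes
= 25512.6953 KB
BDP = 209000000 bits (26125000 bytes)


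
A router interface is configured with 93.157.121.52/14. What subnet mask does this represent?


/14 means 14 network bits, 18 host bits
Binary: 11111111111111000000000000000000
Mask: 255.252.0.0


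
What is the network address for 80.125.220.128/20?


IP:   01010000.01111101.11011100.10000000
Mask: 11111111.11111111.11110000.00000000
AND operation:
Net:  01010000.01111101.11010000.00000000
Network: 80.125.208.0/20


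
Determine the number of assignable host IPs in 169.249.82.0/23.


Host bits = 32 - 23 = 9
Total addresses = 2^9 = 512
Usable = total - 2 (network and broadcast)
Usable hosts: 510


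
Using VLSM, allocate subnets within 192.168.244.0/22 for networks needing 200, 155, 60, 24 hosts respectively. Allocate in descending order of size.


200 hosts -> /24 (254 usable): 192.168.244.0/24
155 hosts -> /24 (254 usable): 192.168.245.0/24
60 hosts -> /26 (62 usable): 192.168.246.0/26
24 hosts -> /27 (30 usable): 192.168.246.64/27
Allocation: 192.168.244.0/24 (200 hosts, 254 usable); 192.168.245.0/24 (155 hosts, 254 usable); 192.168.246.0/26 (60 hosts, 62 usable); 192.168.246.64/27 (24 hosts, 30 usable)


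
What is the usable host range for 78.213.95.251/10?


Network: 78.192.0.0
Broadcast: 78.255.255.255
First usable = network + 1
Last usable = broadcast - 1
Range: 78.192.0.1 to 78.255.255.254


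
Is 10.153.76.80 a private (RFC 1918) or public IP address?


RFC 1918 private ranges:
  10.0.0.0/8 (10.0.0.0 - 10.255.255.255)
  172.16.0.0/12 (172.16.0.0 - 172.31.255.255)
  192.168.0.0/16 (192.168.0.0 - 192.168.255.255)
Private (in 10.0.0.0/8)


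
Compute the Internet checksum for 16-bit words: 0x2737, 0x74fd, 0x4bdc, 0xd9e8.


Sum all words (with carry folding):
+ 0x2737 = 0x2737
+ 0x74fd = 0x9c34
+ 0x4bdc = 0xe810
+ 0xd9e8 = 0xc1f9
One's complement: ~0xc1f9
Checksum = 0x3e06


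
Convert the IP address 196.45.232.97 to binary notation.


196 = 11000100
45 = 00101101
232 = 11101000
97 = 01100001
Binary: 11000100.00101101.11101000.01100001


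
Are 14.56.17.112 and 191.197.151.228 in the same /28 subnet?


Mask: 255.255.255.240
14.56.17.112 AND mask = 14.56.17.112
191.197.151.228 AND mask = 191.197.151.224
No, different subnets (14.56.17.112 vs 191.197.151.224)


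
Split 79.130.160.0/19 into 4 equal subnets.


New prefix = 19 + 2 = 21
Each subnet has 2048 addresses
  79.130.160.0/21
  79.130.168.0/21
  79.130.176.0/21
  79.130.184.0/21
Subnets: 79.130.160.0/21, 79.130.168.0/21, 79.130.176.0/21, 79.130.184.0/21


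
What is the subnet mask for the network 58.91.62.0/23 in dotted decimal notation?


/23 means 23 network bits, 9 host bits
Binary: 11111111111111111111111000000000
Mask: 255.255.254.0


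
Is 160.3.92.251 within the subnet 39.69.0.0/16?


Subnet network: 39.69.0.0
Test IP AND mask: 160.3.0.0
No, 160.3.92.251 is not in 39.69.0.0/16


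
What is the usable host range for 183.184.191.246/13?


Network: 183.184.0.0
Broadcast: 183.191.255.255
First usable = network + 1
Last usable = broadcast - 1
Range: 183.184.0.1 to 183.191.255.254


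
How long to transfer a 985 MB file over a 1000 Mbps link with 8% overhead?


Effective throughput = 1000 * (1 - 8/100) = 920 Mbps
File size in Mb = 985 * 8 = 7880 Mb
Time = 7880 / 920
Time = 8.5652 seconds


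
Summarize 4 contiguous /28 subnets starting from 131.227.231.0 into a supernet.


Original prefix: /28
Number of subnets: 4 = 2^2
New prefix = 28 - 2 = 26
Supernet: 131.227.231.0/26


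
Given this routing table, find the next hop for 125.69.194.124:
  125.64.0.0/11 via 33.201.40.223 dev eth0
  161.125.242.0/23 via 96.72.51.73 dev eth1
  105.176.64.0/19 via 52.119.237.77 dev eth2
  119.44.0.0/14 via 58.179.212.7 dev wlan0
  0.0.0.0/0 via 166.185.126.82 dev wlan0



Longest prefix match for 125.69.194.124:
  /11 125.64.0.0: MATCH
  /23 161.125.242.0: no
  /19 105.176.64.0: no
  /14 119.44.0.0: no
  /0 0.0.0.0: MATCH
Selected: next-hop 33.201.40.223 via eth0 (matched /11)


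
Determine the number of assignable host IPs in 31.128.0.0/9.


Host bits = 32 - 9 = 23
Total addresses = 2^23 = 8388608
Usable = total - 2 (network and broadcast)
Usable hosts: 8388606


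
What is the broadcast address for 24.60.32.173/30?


Network: 24.60.32.172/30
Host bits = 2
Set all host bits to 1:
Broadcast: 24.60.32.175


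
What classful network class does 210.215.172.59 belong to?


First octet: 210
Binary: 11010010
110xxxxx -> Class C (192-223)
Class C, default mask 255.255.255.0 (/24)


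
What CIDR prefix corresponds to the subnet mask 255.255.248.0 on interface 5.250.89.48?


Binary: 11111111.11111111.11111000.00000000
Count leading 1s
Prefix: /21


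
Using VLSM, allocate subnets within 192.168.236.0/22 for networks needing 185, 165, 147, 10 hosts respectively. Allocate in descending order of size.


185 hosts -> /24 (254 usable): 192.168.236.0/24
165 hosts -> /24 (254 usable): 192.168.237.0/24
147 hosts -> /24 (254 usable): 192.168.238.0/24
10 hosts -> /28 (14 usable): 192.168.239.0/28
Allocation: 192.168.236.0/24 (185 hosts, 254 usable); 192.168.237.0/24 (165 hosts, 254 usable); 192.168.238.0/24 (147 hosts, 254 usable); 192.168.239.0/28 (10 hosts, 14 usable)


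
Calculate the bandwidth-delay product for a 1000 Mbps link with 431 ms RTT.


BDP = bandwidth * RTT
= 1000 Mbps * 431 ms
= 1000 * 1e6 * 431 / 1000 bits
= 431000000 bits
= 53875000 bytes
= 52612.3047 KB
BDP = 431000000 bits (53875000 bytes)


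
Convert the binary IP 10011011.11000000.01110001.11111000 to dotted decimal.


10011011 = 155
11000000 = 192
01110001 = 113
11111000 = 248
IP: 155.192.113.248


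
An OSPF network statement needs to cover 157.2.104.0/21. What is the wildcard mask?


Subnet mask: 255.255.248.0
Wildcard = 255.255.255.255 - subnet mask
255 - 255 = 0
255 - 255 = 0
255 - 248 = 7
255 - 0 = 255
Wildcard: 0.0.7.255


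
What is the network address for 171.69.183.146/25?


IP:   10101011.01000101.10110111.10010010
Mask: 11111111.11111111.11111111.10000000
AND operation:
Net:  10101011.01000101.10110111.10000000
Network: 171.69.183.128/25


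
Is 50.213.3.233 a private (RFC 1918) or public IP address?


RFC 1918 private ranges:
  10.0.0.0/8 (10.0.0.0 - 10.255.255.255)
  172.16.0.0/12 (172.16.0.0 - 172.31.255.255)
  192.168.0.0/16 (192.168.0.0 - 192.168.255.255)
Public (not in any RFC 1918 range)


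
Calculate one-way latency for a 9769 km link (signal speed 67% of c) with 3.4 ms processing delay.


Speed = 0.67 * 3e5 km/s = 201000 km/s
Propagation delay = 9769 / 201000 = 0.0486 s = 48.602 ms
Processing delay = 3.4 ms
Total one-way latency = 52.002 ms


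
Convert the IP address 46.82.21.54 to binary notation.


46 = 00101110
82 = 01010010
21 = 00010101
54 = 00110110
Binary: 00101110.01010010.00010101.00110110


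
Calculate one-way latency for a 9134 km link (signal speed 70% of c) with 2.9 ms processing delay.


Speed = 0.7 * 3e5 km/s = 210000 km/s
Propagation delay = 9134 / 210000 = 0.0435 s = 43.4952 ms
Processing delay = 2.9 ms
Total one-way latency = 46.3952 ms


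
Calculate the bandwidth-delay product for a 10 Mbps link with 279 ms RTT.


BDP = bandwidth * RTT
= 10 Mbps * 279 ms
= 10 * 1e6 * 279 / 1000 bits
= 2790000 bits
= 348750 bytes
= 340.5762 KB
BDP = 2790000 bits (348750 bytes)


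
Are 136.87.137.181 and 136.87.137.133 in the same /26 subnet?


Mask: 255.255.255.192
136.87.137.181 AND mask = 136.87.137.128
136.87.137.133 AND mask = 136.87.137.128
Yes, same subnet (136.87.137.128)


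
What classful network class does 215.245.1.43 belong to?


First octet: 215
Binary: 11010111
110xxxxx -> Class C (192-223)
Class C, default mask 255.255.255.0 (/24)


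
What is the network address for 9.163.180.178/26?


IP:   00001001.10100011.10110100.10110010
Mask: 11111111.11111111.11111111.11000000
AND operation:
Net:  00001001.10100011.10110100.10000000
Network: 9.163.180.128/26


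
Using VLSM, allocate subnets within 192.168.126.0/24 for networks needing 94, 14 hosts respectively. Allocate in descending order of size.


94 hosts -> /25 (126 usable): 192.168.126.0/25
14 hosts -> /28 (14 usable): 192.168.126.128/28
Allocation: 192.168.126.0/25 (94 hosts, 126 usable); 192.168.126.128/28 (14 hosts, 14 usable)


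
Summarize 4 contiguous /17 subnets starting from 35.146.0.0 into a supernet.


Original prefix: /17
Number of subnets: 4 = 2^2
New prefix = 17 - 2 = 15
Supernet: 35.146.0.0/15


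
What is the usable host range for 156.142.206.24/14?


Network: 156.140.0.0
Broadcast: 156.143.255.255
First usable = network + 1
Last usable = broadcast - 1
Range: 156.140.0.1 to 156.143.255.254


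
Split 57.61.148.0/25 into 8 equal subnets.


New prefix = 25 + 3 = 28
Each subnet has 16 addresses
  57.61.148.0/28
  57.61.148.16/28
  57.61.148.32/28
  57.61.148.48/28
  57.61.148.64/28
  57.61.148.80/28
  57.61.148.96/28
  57.61.148.112/28
Subnets: 57.61.148.0/28, 57.61.148.16/28, 57.61.148.32/28, 57.61.148.48/28, 57.61.148.64/28, 57.61.148.80/28, 57.61.148.96/28, 57.61.148.112/28


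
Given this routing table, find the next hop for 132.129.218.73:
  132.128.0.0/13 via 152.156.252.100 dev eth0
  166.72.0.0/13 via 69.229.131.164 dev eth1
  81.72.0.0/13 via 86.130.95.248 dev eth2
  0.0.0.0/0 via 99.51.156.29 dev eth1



Longest prefix match for 132.129.218.73:
  /13 132.128.0.0: MATCH
  /13 166.72.0.0: no
  /13 81.72.0.0: no
  /0 0.0.0.0: MATCH
Selected: next-hop 152.156.252.100 via eth0 (matched /13)


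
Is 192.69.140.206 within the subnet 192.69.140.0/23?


Subnet network: 192.69.140.0
Test IP AND mask: 192.69.140.0
Yes, 192.69.140.206 is in 192.69.140.0/23


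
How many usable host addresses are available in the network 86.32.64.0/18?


Host bits = 32 - 18 = 14
Total addresses = 2^14 = 16384
Usable = total - 2 (network and broadcast)
Usable hosts: 16382


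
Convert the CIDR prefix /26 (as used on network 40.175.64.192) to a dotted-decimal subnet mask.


/26 means 26 network bits, 6 host bits
Binary: 11111111111111111111111111000000
Mask: 255.255.255.192


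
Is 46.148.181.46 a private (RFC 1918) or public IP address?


RFC 1918 private ranges:
  10.0.0.0/8 (10.0.0.0 - 10.255.255.255)
  172.16.0.0/12 (172.16.0.0 - 172.31.255.255)
  192.168.0.0/16 (192.168.0.0 - 192.168.255.255)
Public (not in any RFC 1918 range)


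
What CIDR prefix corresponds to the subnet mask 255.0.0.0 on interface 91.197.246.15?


Binary: 11111111.00000000.00000000.00000000
Count leading 1s
Prefix: /8


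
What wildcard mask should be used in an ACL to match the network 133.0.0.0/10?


Subnet mask: 255.192.0.0
Wildcard = 255.255.255.255 - subnet mask
255 - 255 = 0
255 - 192 = 63
255 - 0 = 255
255 - 0 = 255
Wildcard: 0.63.255.255


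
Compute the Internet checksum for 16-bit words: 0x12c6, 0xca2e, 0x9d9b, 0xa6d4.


Sum all words (with carry folding):
+ 0x12c6 = 0x12c6
+ 0xca2e = 0xdcf4
+ 0x9d9b = 0x7a90
+ 0xa6d4 = 0x2165
One's complement: ~0x2165
Checksum = 0xde9a


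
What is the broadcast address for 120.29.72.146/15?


Network: 120.28.0.0/15
Host bits = 17
Set all host bits to 1:
Broadcast: 120.29.255.255


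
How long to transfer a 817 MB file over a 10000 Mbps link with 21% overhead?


Effective throughput = 10000 * (1 - 21/100) = 7900 Mbps
File size in Mb = 817 * 8 = 6536 Mb
Time = 6536 / 7900
Time = 0.8273 seconds


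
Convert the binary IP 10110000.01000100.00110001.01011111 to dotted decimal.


10110000 = 176
01000100 = 68
00110001 = 49
01011111 = 95
IP: 176.68.49.95


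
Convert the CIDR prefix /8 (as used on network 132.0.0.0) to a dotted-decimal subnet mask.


/8 means 8 network bits, 24 host bits
Binary: 11111111000000000000000000000000
Mask: 255.0.0.0


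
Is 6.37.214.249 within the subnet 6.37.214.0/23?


Subnet network: 6.37.214.0
Test IP AND mask: 6.37.214.0
Yes, 6.37.214.249 is in 6.37.214.0/23


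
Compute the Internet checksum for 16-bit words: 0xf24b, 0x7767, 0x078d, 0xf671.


Sum all words (with carry folding):
+ 0xf24b = 0xf24b
+ 0x7767 = 0x69b3
+ 0x078d = 0x7140
+ 0xf671 = 0x67b2
One's complement: ~0x67b2
Checksum = 0x984d


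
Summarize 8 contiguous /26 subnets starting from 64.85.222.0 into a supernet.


Original prefix: /26
Number of subnets: 8 = 2^3
New prefix = 26 - 3 = 23
Supernet: 64.85.222.0/23


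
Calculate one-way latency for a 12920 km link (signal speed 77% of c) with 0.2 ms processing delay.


Speed = 0.77 * 3e5 km/s = 231000 km/s
Propagation delay = 12920 / 231000 = 0.0559 s = 55.9307 ms
Processing delay = 0.2 ms
Total one-way latency = 56.1307 ms


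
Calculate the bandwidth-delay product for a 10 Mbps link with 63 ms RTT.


BDP = bandwidth * RTT
= 10 Mbps * 63 ms
= 10 * 1e6 * 63 / 1000 bits
= 630000 bits
= 78750 bytes
= 76.9043 KB
BDP = 630000 bits (78750 bytes)


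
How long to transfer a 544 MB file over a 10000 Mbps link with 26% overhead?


Effective throughput = 10000 * (1 - 26/100) = 7400 Mbps
File size in Mb = 544 * 8 = 4352 Mb
Time = 4352 / 7400
Time = 0.5881 seconds


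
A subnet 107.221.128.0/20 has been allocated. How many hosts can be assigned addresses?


Host bits = 32 - 20 = 12
Total addresses = 2^12 = 4096
Usable = total - 2 (network and broadcast)
Usable hosts: 4094


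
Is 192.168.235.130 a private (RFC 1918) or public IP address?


RFC 1918 private ranges:
  10.0.0.0/8 (10.0.0.0 - 10.255.255.255)
  172.16.0.0/12 (172.16.0.0 - 172.31.255.255)
  192.168.0.0/16 (192.168.0.0 - 192.168.255.255)
Private (in 192.168.0.0/16)


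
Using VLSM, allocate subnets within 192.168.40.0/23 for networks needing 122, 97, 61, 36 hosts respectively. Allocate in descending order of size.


122 hosts -> /25 (126 usable): 192.168.40.0/25
97 hosts -> /25 (126 usable): 192.168.40.128/25
61 hosts -> /26 (62 usable): 192.168.41.0/26
36 hosts -> /26 (62 usable): 192.168.41.64/26
Allocation: 192.168.40.0/25 (122 hosts, 126 usable); 192.168.40.128/25 (97 hosts, 126 usable); 192.168.41.0/26 (61 hosts, 62 usable); 192.168.41.64/26 (36 hosts, 62 usable)


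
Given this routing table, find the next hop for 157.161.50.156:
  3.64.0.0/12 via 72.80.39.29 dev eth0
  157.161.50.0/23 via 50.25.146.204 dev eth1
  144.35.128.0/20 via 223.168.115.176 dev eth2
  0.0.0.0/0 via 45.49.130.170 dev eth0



Longest prefix match for 157.161.50.156:
  /12 3.64.0.0: no
  /23 157.161.50.0: MATCH
  /20 144.35.128.0: no
  /0 0.0.0.0: MATCH
Selected: next-hop 50.25.146.204 via eth1 (matched /23)


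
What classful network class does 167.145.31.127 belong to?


First octet: 167
Binary: 10100111
10xxxxxx -> Class B (128-191)
Class B, default mask 255.255.0.0 (/16)


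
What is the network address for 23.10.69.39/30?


IP:   00010111.00001010.01000101.00100111
Mask: 11111111.11111111.11111111.11111100
AND operation:
Net:  00010111.00001010.01000101.00100100
Network: 23.10.69.36/30


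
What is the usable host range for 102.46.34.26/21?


Network: 102.46.32.0
Broadcast: 102.46.39.255
First usable = network + 1
Last usable = broadcast - 1
Range: 102.46.32.1 to 102.46.39.254


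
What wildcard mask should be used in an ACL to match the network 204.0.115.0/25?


Subnet mask: 255.255.255.128
Wildcard = 255.255.255.255 - subnet mask
255 - 255 = 0
255 - 255 = 0
255 - 255 = 0
255 - 128 = 127
Wildcard: 0.0.0.127


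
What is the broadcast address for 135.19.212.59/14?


Network: 135.16.0.0/14
Host bits = 18
Set all host bits to 1:
Broadcast: 135.19.255.255


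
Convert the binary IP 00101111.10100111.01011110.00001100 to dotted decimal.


00101111 = 47
10100111 = 167
01011110 = 94
00001100 = 12
IP: 47.167.94.12


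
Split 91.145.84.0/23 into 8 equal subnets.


New prefix = 23 + 3 = 26
Each subnet has 64 addresses
  91.145.84.0/26
  91.145.84.64/26
  91.145.84.128/26
  91.145.84.192/26
  91.145.85.0/26
  91.145.85.64/26
  91.145.85.128/26
  91.145.85.192/26
Subnets: 91.145.84.0/26, 91.145.84.64/26, 91.145.84.128/26, 91.145.84.192/26, 91.145.85.0/26, 91.145.85.64/26, 91.145.85.128/26, 91.145.85.192/26


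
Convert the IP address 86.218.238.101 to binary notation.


86 = 01010110
218 = 11011010
238 = 11101110
101 = 01100101
Binary: 01010110.11011010.11101110.01100101


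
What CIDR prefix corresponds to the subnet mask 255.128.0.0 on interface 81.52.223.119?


Binary: 11111111.10000000.00000000.00000000
Count leading 1s
Prefix: /9


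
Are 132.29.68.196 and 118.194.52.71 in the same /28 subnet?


Mask: 255.255.255.240
132.29.68.196 AND mask = 132.29.68.192
118.194.52.71 AND mask = 118.194.52.64
No, different subnets (132.29.68.192 vs 118.194.52.64)


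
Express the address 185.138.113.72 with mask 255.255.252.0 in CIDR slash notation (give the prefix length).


Binary: 11111111.11111111.11111100.00000000
Count leading 1s
Prefix: /22


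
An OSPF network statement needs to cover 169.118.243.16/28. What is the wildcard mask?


Subnet mask: 255.255.255.240
Wildcard = 255.255.255.255 - subnet mask
255 - 255 = 0
255 - 255 = 0
255 - 255 = 0
255 - 240 = 15
Wildcard: 0.0.0.15


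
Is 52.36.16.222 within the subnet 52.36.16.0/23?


Subnet network: 52.36.16.0
Test IP AND mask: 52.36.16.0
Yes, 52.36.16.222 is in 52.36.16.0/23


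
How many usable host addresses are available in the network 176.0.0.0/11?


Host bits = 32 - 11 = 21
Total addresses = 2^21 = 2097152
Usable = total - 2 (network and broadcast)
Usable hosts: 2097150


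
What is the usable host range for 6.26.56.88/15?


Network: 6.26.0.0
Broadcast: 6.27.255.255
First usable = network + 1
Last usable = broadcast - 1
Range: 6.26.0.1 to 6.27.255.254


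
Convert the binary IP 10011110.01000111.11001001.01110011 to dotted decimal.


10011110 = 158
01000111 = 71
11001001 = 201
01110011 = 115
IP: 158.71.201.115


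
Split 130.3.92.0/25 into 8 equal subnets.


New prefix = 25 + 3 = 28
Each subnet has 16 addresses
  130.3.92.0/28
  130.3.92.16/28
  130.3.92.32/28
  130.3.92.48/28
  130.3.92.64/28
  130.3.92.80/28
  130.3.92.96/28
  130.3.92.112/28
Subnets: 130.3.92.0/28, 130.3.92.16/28, 130.3.92.32/28, 130.3.92.48/28, 130.3.92.64/28, 130.3.92.80/28, 130.3.92.96/28, 130.3.92.112/28


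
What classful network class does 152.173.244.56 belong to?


First octet: 152
Binary: 10011000
10xxxxxx -> Class B (128-191)
Class B, default mask 255.255.0.0 (/16)


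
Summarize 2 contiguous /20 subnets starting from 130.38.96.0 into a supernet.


Original prefix: /20
Number of subnets: 2 = 2^1
New prefix = 20 - 1 = 19
Supernet: 130.38.96.0/19


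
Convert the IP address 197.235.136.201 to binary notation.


197 = 11000101
235 = 11101011
136 = 10001000
201 = 11001001
Binary: 11000101.11101011.10001000.11001001


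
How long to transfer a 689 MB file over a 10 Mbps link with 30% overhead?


Effective throughput = 10 * (1 - 30/100) = 7 Mbps
File size in Mb = 689 * 8 = 5512 Mb
Time = 5512 / 7
Time = 787.4286 seconds


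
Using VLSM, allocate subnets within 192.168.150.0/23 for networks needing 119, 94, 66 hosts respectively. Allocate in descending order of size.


119 hosts -> /25 (126 usable): 192.168.150.0/25
94 hosts -> /25 (126 usable): 192.168.150.128/25
66 hosts -> /25 (126 usable): 192.168.151.0/25
Allocation: 192.168.150.0/25 (119 hosts, 126 usable); 192.168.150.128/25 (94 hosts, 126 usable); 192.168.151.0/25 (66 hosts, 126 usable)


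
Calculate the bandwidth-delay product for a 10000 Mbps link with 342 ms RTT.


BDP = bandwidth * RTT
= 10000 Mbps * 342 ms
= 10000 * 1e6 * 342 / 1000 bits
= 3420000000 bits
= 427500000 bytes
= 417480.4688 KB
BDP = 3420000000 bits (427500000 bytes)


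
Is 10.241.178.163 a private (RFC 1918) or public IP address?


RFC 1918 private ranges:
  10.0.0.0/8 (10.0.0.0 - 10.255.255.255)
  172.16.0.0/12 (172.16.0.0 - 172.31.255.255)
  192.168.0.0/16 (192.168.0.0 - 192.168.255.255)
Private (in 10.0.0.0/8)


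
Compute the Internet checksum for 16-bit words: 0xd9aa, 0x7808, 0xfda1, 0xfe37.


Sum all words (with carry folding):
+ 0xd9aa = 0xd9aa
+ 0x7808 = 0x51b3
+ 0xfda1 = 0x4f55
+ 0xfe37 = 0x4d8d
One's complement: ~0x4d8d
Checksum = 0xb272


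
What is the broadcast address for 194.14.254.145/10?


Network: 194.0.0.0/10
Host bits = 22
Set all host bits to 1:
Broadcast: 194.63.255.255


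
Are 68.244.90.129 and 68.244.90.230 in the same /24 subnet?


Mask: 255.255.255.0
68.244.90.129 AND mask = 68.244.90.0
68.244.90.230 AND mask = 68.244.90.0
Yes, same subnet (68.244.90.0)


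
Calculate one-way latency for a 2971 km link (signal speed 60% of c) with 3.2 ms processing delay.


Speed = 0.6 * 3e5 km/s = 180000 km/s
Propagation delay = 2971 / 180000 = 0.0165 s = 16.5056 ms
Processing delay = 3.2 ms
Total one-way latency = 19.7056 ms


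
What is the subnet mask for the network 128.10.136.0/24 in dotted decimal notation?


/24 means 24 network bits, 8 host bits
Binary: 11111111111111111111111100000000
Mask: 255.255.255.0


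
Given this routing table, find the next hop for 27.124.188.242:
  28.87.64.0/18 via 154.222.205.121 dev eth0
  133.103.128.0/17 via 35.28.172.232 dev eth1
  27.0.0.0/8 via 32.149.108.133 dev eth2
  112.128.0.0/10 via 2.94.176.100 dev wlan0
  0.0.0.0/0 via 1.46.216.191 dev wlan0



Longest prefix match for 27.124.188.242:
  /18 28.87.64.0: no
  /17 133.103.128.0: no
  /8 27.0.0.0: MATCH
  /10 112.128.0.0: no
  /0 0.0.0.0: MATCH
Selected: next-hop 32.149.108.133 via eth2 (matched /8)


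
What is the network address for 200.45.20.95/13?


IP:   11001000.00101101.00010100.01011111
Mask: 11111111.11111000.00000000.00000000
AND operation:
Net:  11001000.00101000.00000000.00000000
Network: 200.40.0.0/13


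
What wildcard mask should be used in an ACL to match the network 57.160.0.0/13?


Subnet mask: 255.248.0.0
Wildcard = 255.255.255.255 - subnet mask
255 - 255 = 0
255 - 248 = 7
255 - 0 = 255
255 - 0 = 255
Wildcard: 0.7.255.255


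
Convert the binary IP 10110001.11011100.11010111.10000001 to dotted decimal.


10110001 = 177
11011100 = 220
11010111 = 215
10000001 = 129
IP: 177.220.215.129


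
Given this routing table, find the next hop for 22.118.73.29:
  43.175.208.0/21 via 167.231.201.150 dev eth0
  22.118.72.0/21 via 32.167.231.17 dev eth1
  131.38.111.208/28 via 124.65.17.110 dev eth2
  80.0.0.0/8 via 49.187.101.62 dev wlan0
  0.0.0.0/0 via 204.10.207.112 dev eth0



Longest prefix match for 22.118.73.29:
  /21 43.175.208.0: no
  /21 22.118.72.0: MATCH
  /28 131.38.111.208: no
  /8 80.0.0.0: no
  /0 0.0.0.0: MATCH
Selected: next-hop 32.167.231.17 via eth1 (matched /21)


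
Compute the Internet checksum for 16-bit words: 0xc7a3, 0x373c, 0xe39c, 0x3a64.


Sum all words (with carry folding):
+ 0xc7a3 = 0xc7a3
+ 0x373c = 0xfedf
+ 0xe39c = 0xe27c
+ 0x3a64 = 0x1ce1
One's complement: ~0x1ce1
Checksum = 0xe31e


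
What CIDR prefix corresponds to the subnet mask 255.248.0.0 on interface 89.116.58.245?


Binary: 11111111.11111000.00000000.00000000
Count leading 1s
Prefix: /13


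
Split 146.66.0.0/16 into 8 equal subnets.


New prefix = 16 + 3 = 19
Each subnet has 8192 addresses
  146.66.0.0/19
  146.66.32.0/19
  146.66.64.0/19
  146.66.96.0/19
  146.66.128.0/19
  146.66.160.0/19
  146.66.192.0/19
  146.66.224.0/19
Subnets: 146.66.0.0/19, 146.66.32.0/19, 146.66.64.0/19, 146.66.96.0/19, 146.66.128.0/19, 146.66.160.0/19, 146.66.192.0/19, 146.66.224.0/19


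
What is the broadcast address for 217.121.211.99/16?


Network: 217.121.0.0/16
Host bits = 16
Set all host bits to 1:
Broadcast: 217.121.255.255


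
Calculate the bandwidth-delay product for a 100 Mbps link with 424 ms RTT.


BDP = bandwidth * RTT
= 100 Mbps * 424 ms
= 100 * 1e6 * 424 / 1000 bits
= 42400000 bits
= 5300000 bytes
= 5175.7812 KB
BDP = 42400000 bits (5300000 bytes)


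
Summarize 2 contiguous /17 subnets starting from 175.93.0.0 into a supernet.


Original prefix: /17
Number of subnets: 2 = 2^1
New prefix = 17 - 1 = 16
Supernet: 175.93.0.0/16


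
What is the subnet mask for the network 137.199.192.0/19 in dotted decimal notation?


/19 means 19 network bits, 13 host bits
Binary: 11111111111111111110000000000000
Mask: 255.255.224.0


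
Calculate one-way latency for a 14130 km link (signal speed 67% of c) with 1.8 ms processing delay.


Speed = 0.67 * 3e5 km/s = 201000 km/s
Propagation delay = 14130 / 201000 = 0.0703 s = 70.2985 ms
Processing delay = 1.8 ms
Total one-way latency = 72.0985 ms


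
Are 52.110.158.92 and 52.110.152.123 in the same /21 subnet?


Mask: 255.255.248.0
52.110.158.92 AND mask = 52.110.152.0
52.110.152.123 AND mask = 52.110.152.0
Yes, same subnet (52.110.152.0)


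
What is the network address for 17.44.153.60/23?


IP:   00010001.00101100.10011001.00111100
Mask: 11111111.11111111.11111110.00000000
AND operation:
Net:  00010001.00101100.10011000.00000000
Network: 17.44.152.0/23


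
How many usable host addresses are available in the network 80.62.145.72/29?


Host bits = 32 - 29 = 3
Total addresses = 2^3 = 8
Usable = total - 2 (network and broadcast)
Usable hosts: 6


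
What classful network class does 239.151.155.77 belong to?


First octet: 239
Binary: 11101111
1110xxxx -> Class D (224-239)
Class D (multicast), default mask N/A


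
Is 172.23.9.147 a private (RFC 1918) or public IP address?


RFC 1918 private ranges:
  10.0.0.0/8 (10.0.0.0 - 10.255.255.255)
  172.16.0.0/12 (172.16.0.0 - 172.31.255.255)
  192.168.0.0/16 (192.168.0.0 - 192.168.255.255)
Private (in 172.16.0.0/12)


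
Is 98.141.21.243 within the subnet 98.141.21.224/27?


Subnet network: 98.141.21.224
Test IP AND mask: 98.141.21.224
Yes, 98.141.21.243 is in 98.141.21.224/27


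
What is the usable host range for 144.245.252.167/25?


Network: 144.245.252.128
Broadcast: 144.245.252.255
First usable = network + 1
Last usable = broadcast - 1
Range: 144.245.252.129 to 144.245.252.254


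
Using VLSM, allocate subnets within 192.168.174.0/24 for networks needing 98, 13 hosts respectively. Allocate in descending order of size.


98 hosts -> /25 (126 usable): 192.168.174.0/25
13 hosts -> /28 (14 usable): 192.168.174.128/28
Allocation: 192.168.174.0/25 (98 hosts, 126 usable); 192.168.174.128/28 (13 hosts, 14 usable)


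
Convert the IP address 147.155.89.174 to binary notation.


147 = 10010011
155 = 10011011
89 = 01011001
174 = 10101110
Binary: 10010011.10011011.01011001.10101110


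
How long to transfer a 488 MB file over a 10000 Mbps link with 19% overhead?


Effective throughput = 10000 * (1 - 19/100) = 8100.0 Mbps
File size in Mb = 488 * 8 = 3904 Mb
Time = 3904 / 8100.0
Time = 0.482 seconds


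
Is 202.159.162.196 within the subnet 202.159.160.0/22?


Subnet network: 202.159.160.0
Test IP AND mask: 202.159.160.0
Yes, 202.159.162.196 is in 202.159.160.0/22


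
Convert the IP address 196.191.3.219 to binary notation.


196 = 11000100
191 = 10111111
3 = 00000011
219 = 11011011
Binary: 11000100.10111111.00000011.11011011


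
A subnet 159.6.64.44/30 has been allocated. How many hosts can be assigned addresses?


Host bits = 32 - 30 = 2
Total addresses = 2^2 = 4
Usable = total - 2 (network and broadcast)
Usable hosts: 2


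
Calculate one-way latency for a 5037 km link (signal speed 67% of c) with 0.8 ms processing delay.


Speed = 0.67 * 3e5 km/s = 201000 km/s
Propagation delay = 5037 / 201000 = 0.0251 s = 25.0597 ms
Processing delay = 0.8 ms
Total one-way latency = 25.8597 ms


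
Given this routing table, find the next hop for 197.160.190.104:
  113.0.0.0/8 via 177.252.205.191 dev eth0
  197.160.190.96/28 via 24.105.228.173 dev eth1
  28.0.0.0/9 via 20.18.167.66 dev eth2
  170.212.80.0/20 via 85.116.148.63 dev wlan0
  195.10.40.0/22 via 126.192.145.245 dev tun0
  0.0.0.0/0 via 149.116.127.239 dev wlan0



Longest prefix match for 197.160.190.104:
  /8 113.0.0.0: no
  /28 197.160.190.96: MATCH
  /9 28.0.0.0: no
  /20 170.212.80.0: no
  /22 195.10.40.0: no
  /0 0.0.0.0: MATCH
Selected: next-hop 24.105.228.173 via eth1 (matched /28)
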